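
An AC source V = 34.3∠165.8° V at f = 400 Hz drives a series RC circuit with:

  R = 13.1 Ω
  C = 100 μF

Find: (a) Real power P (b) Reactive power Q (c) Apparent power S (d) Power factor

Step 1 — Angular frequency: ω = 2π·f = 2π·400 = 2513 rad/s.
Step 2 — Component impedances:
  R: Z = R = 13.1 Ω
  C: Z = 1/(jωC) = -j/(ω·C) = 0 - j3.979 Ω
Step 3 — Series combination: Z_total = R + C = 13.1 - j3.979 Ω = 13.69∠-16.9° Ω.
Step 4 — Source phasor: V = 34.3∠165.8° V = -33.25 + j8.414 V.
Step 5 — Current: I = V / Z = -2.503 - j0.1178 A = 2.505∠-177.3° A.
Step 6 — Complex power: S = V·I* = 82.22 - j24.97 VA.
Step 7 — Real power: P = Re(S) = 82.22 W.
Step 8 — Reactive power: Q = Im(S) = -24.97 VAR.
Step 9 — Apparent power: |S| = 85.93 VA.
Step 10 — Power factor: PF = P/|S| = 0.9568 (leading).

(a) P = 82.22 W  (b) Q = -24.97 VAR  (c) S = 85.93 VA  (d) PF = 0.9568 (leading)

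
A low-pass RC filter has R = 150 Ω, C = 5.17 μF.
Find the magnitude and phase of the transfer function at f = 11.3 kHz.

Step 1 — Angular frequency: ω = 2π·1.13e+04 = 7.1e+04 rad/s.
Step 2 — Transfer function: H(jω) = 1/(1 + jωRC).
Step 3 — Denominator: 1 + jωRC = 1 + j·7.1e+04·150·5.17e-06 = 1 + j55.06.
Step 4 — H = 0.0003297 - j0.01816.
Step 5 — Magnitude: |H| = 0.01816 (-34.8 dB); phase: φ = -89.0°.

|H| = 0.01816 (-34.8 dB), φ = -89.0°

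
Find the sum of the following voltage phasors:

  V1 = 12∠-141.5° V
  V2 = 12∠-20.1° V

Step 1 — Convert each phasor to rectangular form:
  V1 = 12·(cos(-141.5°) + j·sin(-141.5°)) = -9.391 - j7.47 V
  V2 = 12·(cos(-20.1°) + j·sin(-20.1°)) = 11.27 - j4.124 V
Step 2 — Sum components: V_total = 1.878 - j11.59 V.
Step 3 — Convert to polar: |V_total| = 11.75 V, ∠V_total = -80.8°.

V_total = 11.75∠-80.8° V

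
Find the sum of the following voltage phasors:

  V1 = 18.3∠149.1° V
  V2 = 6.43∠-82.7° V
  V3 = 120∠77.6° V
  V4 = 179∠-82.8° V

Step 1 — Convert each phasor to rectangular form:
  V1 = 18.3·(cos(149.1°) + j·sin(149.1°)) = -15.7 + j9.398 V
  V2 = 6.43·(cos(-82.7°) + j·sin(-82.7°)) = 0.817 - j6.378 V
  V3 = 120·(cos(77.6°) + j·sin(77.6°)) = 25.77 + j117.2 V
  V4 = 179·(cos(-82.8°) + j·sin(-82.8°)) = 22.43 - j177.6 V
Step 2 — Sum components: V_total = 33.32 - j57.37 V.
Step 3 — Convert to polar: |V_total| = 66.34 V, ∠V_total = -59.9°.

V_total = 66.34∠-59.9° V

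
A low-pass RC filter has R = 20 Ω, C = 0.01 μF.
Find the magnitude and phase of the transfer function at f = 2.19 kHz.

Step 1 — Angular frequency: ω = 2π·2190 = 1.376e+04 rad/s.
Step 2 — Transfer function: H(jω) = 1/(1 + jωRC).
Step 3 — Denominator: 1 + jωRC = 1 + j·1.376e+04·20·1e-08 = 1 + j0.002752.
Step 4 — H = 1 - j0.002752.
Step 5 — Magnitude: |H| = 1 (-0.0 dB); phase: φ = -0.2°.

|H| = 1 (-0.0 dB), φ = -0.2°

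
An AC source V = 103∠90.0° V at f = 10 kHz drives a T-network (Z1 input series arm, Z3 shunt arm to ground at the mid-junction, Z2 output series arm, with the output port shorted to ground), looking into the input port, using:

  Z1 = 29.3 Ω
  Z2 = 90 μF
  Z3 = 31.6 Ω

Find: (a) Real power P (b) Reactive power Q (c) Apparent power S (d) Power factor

Step 1 — Angular frequency: ω = 2π·f = 2π·1e+04 = 6.283e+04 rad/s.
Step 2 — Component impedances:
  Z1: Z = R = 29.3 Ω
  Z2: Z = 1/(jωC) = -j/(ω·C) = 0 - j0.1768 Ω
  Z3: Z = R = 31.6 Ω
Step 3 — With the output port shorted to ground, the output series arm Z2 runs from the junction to ground; the shunt arm Z3 also runs from the junction to ground. They appear in parallel: Z3 || Z2 = 0.0009896 - j0.1768 Ω.
Step 4 — Series with input arm Z1: Z_in = Z1 + (Z3 || Z2) = 29.3 - j0.1768 Ω = 29.3∠-0.3° Ω.
Step 5 — Source phasor: V = 103∠90.0° V = 0 + j103 V.
Step 6 — Current: I = V / Z = -0.02121 + j3.515 A = 3.515∠90.3° A.
Step 7 — Complex power: S = V·I* = 362.1 - j2.185 VA.
Step 8 — Real power: P = Re(S) = 362.1 W.
Step 9 — Reactive power: Q = Im(S) = -2.185 VAR.
Step 10 — Apparent power: |S| = 362.1 VA.
Step 11 — Power factor: PF = P/|S| = 1 (leading).

(a) P = 362.1 W  (b) Q = -2.185 VAR  (c) S = 362.1 VA  (d) PF = 1 (leading)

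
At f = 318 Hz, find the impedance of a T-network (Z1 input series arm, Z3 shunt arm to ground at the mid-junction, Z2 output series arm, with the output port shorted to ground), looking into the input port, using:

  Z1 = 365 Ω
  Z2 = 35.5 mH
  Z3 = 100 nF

Step 1 — Angular frequency: ω = 2π·f = 2π·318 = 1998 rad/s.
Step 2 — Component impedances:
  Z1: Z = R = 365 Ω
  Z2: Z = jωL = j·1998·0.0355 = 0 + j70.93 Ω
  Z3: Z = 1/(jωC) = -j/(ω·C) = 0 - j5005 Ω
Step 3 — With the output port shorted to ground, the output series arm Z2 runs from the junction to ground; the shunt arm Z3 also runs from the junction to ground. They appear in parallel: Z3 || Z2 = 0 + j71.95 Ω.
Step 4 — Series with input arm Z1: Z_in = Z1 + (Z3 || Z2) = 365 + j71.95 Ω = 372∠11.2° Ω.

Z = 365 + j71.95 Ω = 372∠11.2° Ω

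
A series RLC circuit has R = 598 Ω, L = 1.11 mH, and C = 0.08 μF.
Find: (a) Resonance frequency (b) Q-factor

Step 1 — Resonance condition Im(Z)=0 gives ω₀ = 1/√(LC).
Step 2 — ω₀ = 1/√(0.00111·8e-08) = 1.061e+05 rad/s.
Step 3 — f₀ = ω₀/(2π) = 1.689e+04 Hz.
Step 4 — Series Q: Q = ω₀L/R = 1.061e+05·0.00111/598 = 0.197.

(a) f₀ = 1.689e+04 Hz  (b) Q = 0.197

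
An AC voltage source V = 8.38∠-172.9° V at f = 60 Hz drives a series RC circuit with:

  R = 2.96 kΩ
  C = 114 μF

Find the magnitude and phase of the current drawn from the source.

Step 1 — Angular frequency: ω = 2π·f = 2π·60 = 377 rad/s.
Step 2 — Component impedances:
  R: Z = R = 2960 Ω
  C: Z = 1/(jωC) = -j/(ω·C) = 0 - j23.27 Ω
Step 3 — Series combination: Z_total = R + C = 2960 - j23.27 Ω = 2960∠-0.5° Ω.
Step 4 — Source phasor: V = 8.38∠-172.9° V = -8.316 - j1.036 V.
Step 5 — Ohm's law: I = V / Z_total = (-8.316 - j1.036) / (2960 - j23.27) = -0.002806 - j0.000372 A.
Step 6 — Convert to polar: |I| = 0.002831 A, ∠I = -172.4°.

I = 0.002831∠-172.4° A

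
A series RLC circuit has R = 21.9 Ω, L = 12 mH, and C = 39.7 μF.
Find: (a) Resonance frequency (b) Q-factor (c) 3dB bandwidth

Step 1 — Resonance: ω₀ = 1/√(LC) = 1/√(0.012·3.97e-05) = 1449 rad/s.
Step 2 — f₀ = ω₀/(2π) = 230.6 Hz.
Step 3 — Series Q: Q = ω₀L/R = 1449·0.012/21.9 = 0.7939.
Step 4 — Bandwidth: Δω = ω₀/Q = 1825 rad/s; BW = Δω/(2π) = 290.5 Hz.

(a) f₀ = 230.6 Hz  (b) Q = 0.7939  (c) BW = 290.5 Hz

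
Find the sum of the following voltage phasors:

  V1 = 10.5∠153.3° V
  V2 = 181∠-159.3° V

Step 1 — Convert each phasor to rectangular form:
  V1 = 10.5·(cos(153.3°) + j·sin(153.3°)) = -9.38 + j4.718 V
  V2 = 181·(cos(-159.3°) + j·sin(-159.3°)) = -169.3 - j63.98 V
Step 2 — Sum components: V_total = -178.7 - j59.26 V.
Step 3 — Convert to polar: |V_total| = 188.3 V, ∠V_total = -161.7°.

V_total = 188.3∠-161.7° V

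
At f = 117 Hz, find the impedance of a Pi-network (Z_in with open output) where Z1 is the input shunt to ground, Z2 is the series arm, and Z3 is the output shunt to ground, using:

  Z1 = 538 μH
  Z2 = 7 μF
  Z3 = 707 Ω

Step 1 — Angular frequency: ω = 2π·f = 2π·117 = 735.1 rad/s.
Step 2 — Component impedances:
  Z1: Z = jωL = j·735.1·0.000538 = 0 + j0.3955 Ω
  Z2: Z = 1/(jωC) = -j/(ω·C) = 0 - j194.3 Ω
  Z3: Z = R = 707 Ω
Step 3 — With open output, the series arm Z2 and the output shunt Z3 appear in series to ground: Z2 + Z3 = 707 - j194.3 Ω.
Step 4 — Parallel with input shunt Z1: Z_in = Z1 || (Z2 + Z3) = 0.0002058 + j0.3956 Ω = 0.3956∠90.0° Ω.

Z = 0.0002058 + j0.3956 Ω = 0.3956∠90.0° Ω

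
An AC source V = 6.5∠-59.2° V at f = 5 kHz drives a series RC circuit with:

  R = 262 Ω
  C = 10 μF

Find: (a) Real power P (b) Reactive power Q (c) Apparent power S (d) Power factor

Step 1 — Angular frequency: ω = 2π·f = 2π·5000 = 3.142e+04 rad/s.
Step 2 — Component impedances:
  R: Z = R = 262 Ω
  C: Z = 1/(jωC) = -j/(ω·C) = 0 - j3.183 Ω
Step 3 — Series combination: Z_total = R + C = 262 - j3.183 Ω = 262∠-0.7° Ω.
Step 4 — Source phasor: V = 6.5∠-59.2° V = 3.328 - j5.583 V.
Step 5 — Current: I = V / Z = 0.01296 - j0.02115 A = 0.02481∠-58.5° A.
Step 6 — Complex power: S = V·I* = 0.1612 - j0.001959 VA.
Step 7 — Real power: P = Re(S) = 0.1612 W.
Step 8 — Reactive power: Q = Im(S) = -0.001959 VAR.
Step 9 — Apparent power: |S| = 0.1612 VA.
Step 10 — Power factor: PF = P/|S| = 0.9999 (leading).

(a) P = 0.1612 W  (b) Q = -0.001959 VAR  (c) S = 0.1612 VA  (d) PF = 0.9999 (leading)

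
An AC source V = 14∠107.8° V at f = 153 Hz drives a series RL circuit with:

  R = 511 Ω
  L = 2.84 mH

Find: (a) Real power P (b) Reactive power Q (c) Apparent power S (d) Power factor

Step 1 — Angular frequency: ω = 2π·f = 2π·153 = 961.3 rad/s.
Step 2 — Component impedances:
  R: Z = R = 511 Ω
  L: Z = jωL = j·961.3·0.00284 = 0 + j2.73 Ω
Step 3 — Series combination: Z_total = R + L = 511 + j2.73 Ω = 511∠0.3° Ω.
Step 4 — Source phasor: V = 14∠107.8° V = -4.28 + j13.33 V.
Step 5 — Current: I = V / Z = -0.008236 + j0.02613 A = 0.0274∠107.5° A.
Step 6 — Complex power: S = V·I* = 0.3836 + j0.002049 VA.
Step 7 — Real power: P = Re(S) = 0.3836 W.
Step 8 — Reactive power: Q = Im(S) = 0.002049 VAR.
Step 9 — Apparent power: |S| = 0.3836 VA.
Step 10 — Power factor: PF = P/|S| = 1 (lagging).

(a) P = 0.3836 W  (b) Q = 0.002049 VAR  (c) S = 0.3836 VA  (d) PF = 1 (lagging)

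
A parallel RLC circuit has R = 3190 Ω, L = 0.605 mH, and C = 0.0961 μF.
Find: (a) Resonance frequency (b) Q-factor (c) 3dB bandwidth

Step 1 — Resonance: ω₀ = 1/√(LC) = 1/√(0.000605·9.61e-08) = 1.311e+05 rad/s.
Step 2 — f₀ = ω₀/(2π) = 2.087e+04 Hz.
Step 3 — Parallel Q: Q = R/(ω₀L) = 3190/(1.311e+05·0.000605) = 40.2.
Step 4 — Bandwidth: Δω = ω₀/Q = 3262 rad/s; BW = Δω/(2π) = 519.2 Hz.

(a) f₀ = 2.087e+04 Hz  (b) Q = 40.2  (c) BW = 519.2 Hz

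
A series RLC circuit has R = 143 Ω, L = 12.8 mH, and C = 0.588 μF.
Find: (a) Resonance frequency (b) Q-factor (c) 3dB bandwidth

Step 1 — Resonance: ω₀ = 1/√(LC) = 1/√(0.0128·5.88e-07) = 1.153e+04 rad/s.
Step 2 — f₀ = ω₀/(2π) = 1835 Hz.
Step 3 — Series Q: Q = ω₀L/R = 1.153e+04·0.0128/143 = 1.032.
Step 4 — Bandwidth: Δω = ω₀/Q = 1.117e+04 rad/s; BW = Δω/(2π) = 1778 Hz.

(a) f₀ = 1835 Hz  (b) Q = 1.032  (c) BW = 1778 Hz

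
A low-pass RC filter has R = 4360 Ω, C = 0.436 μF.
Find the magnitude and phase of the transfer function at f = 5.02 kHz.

Step 1 — Angular frequency: ω = 2π·5020 = 3.154e+04 rad/s.
Step 2 — Transfer function: H(jω) = 1/(1 + jωRC).
Step 3 — Denominator: 1 + jωRC = 1 + j·3.154e+04·4360·4.36e-07 = 1 + j59.96.
Step 4 — H = 0.0002781 - j0.01667.
Step 5 — Magnitude: |H| = 0.01668 (-35.6 dB); phase: φ = -89.0°.

|H| = 0.01668 (-35.6 dB), φ = -89.0°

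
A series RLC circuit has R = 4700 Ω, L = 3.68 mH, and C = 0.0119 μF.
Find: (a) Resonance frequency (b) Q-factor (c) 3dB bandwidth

Step 1 — Resonance: ω₀ = 1/√(LC) = 1/√(0.00368·1.19e-08) = 1.511e+05 rad/s.
Step 2 — f₀ = ω₀/(2π) = 2.405e+04 Hz.
Step 3 — Series Q: Q = ω₀L/R = 1.511e+05·0.00368/4700 = 0.1183.
Step 4 — Bandwidth: Δω = ω₀/Q = 1.277e+06 rad/s; BW = Δω/(2π) = 2.033e+05 Hz.

(a) f₀ = 2.405e+04 Hz  (b) Q = 0.1183  (c) BW = 2.033e+05 Hz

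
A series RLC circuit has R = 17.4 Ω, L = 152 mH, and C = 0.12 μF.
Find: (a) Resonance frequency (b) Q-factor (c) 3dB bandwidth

Step 1 — Resonance: ω₀ = 1/√(LC) = 1/√(0.152·1.2e-07) = 7404 rad/s.
Step 2 — f₀ = ω₀/(2π) = 1178 Hz.
Step 3 — Series Q: Q = ω₀L/R = 7404·0.152/17.4 = 64.68.
Step 4 — Bandwidth: Δω = ω₀/Q = 114.5 rad/s; BW = Δω/(2π) = 18.22 Hz.

(a) f₀ = 1178 Hz  (b) Q = 64.68  (c) BW = 18.22 Hz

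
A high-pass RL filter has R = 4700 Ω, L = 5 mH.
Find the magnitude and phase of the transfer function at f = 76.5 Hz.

Step 1 — Angular frequency: ω = 2π·76.5 = 480.7 rad/s.
Step 2 — Transfer function: H(jω) = jωL/(R + jωL).
Step 3 — Numerator jωL = j·2.403; denominator R + jωL = 4700 + j2.403.
Step 4 — H = 2.615e-07 + j0.0005113.
Step 5 — Magnitude: |H| = 0.0005113 (-65.8 dB); phase: φ = 90.0°.

|H| = 0.0005113 (-65.8 dB), φ = 90.0°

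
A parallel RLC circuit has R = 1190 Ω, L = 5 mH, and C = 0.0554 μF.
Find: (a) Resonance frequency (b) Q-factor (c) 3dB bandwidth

Step 1 — Resonance: ω₀ = 1/√(LC) = 1/√(0.005·5.54e-08) = 6.008e+04 rad/s.
Step 2 — f₀ = ω₀/(2π) = 9563 Hz.
Step 3 — Parallel Q: Q = R/(ω₀L) = 1190/(6.008e+04·0.005) = 3.961.
Step 4 — Bandwidth: Δω = ω₀/Q = 1.517e+04 rad/s; BW = Δω/(2π) = 2414 Hz.

(a) f₀ = 9563 Hz  (b) Q = 3.961  (c) BW = 2414 Hz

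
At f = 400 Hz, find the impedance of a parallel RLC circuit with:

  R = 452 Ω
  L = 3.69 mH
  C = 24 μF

Step 1 — Angular frequency: ω = 2π·f = 2π·400 = 2513 rad/s.
Step 2 — Component impedances:
  R: Z = R = 452 Ω
  L: Z = jωL = j·2513·0.00369 = 0 + j9.274 Ω
  C: Z = 1/(jωC) = -j/(ω·C) = 0 - j16.58 Ω
Step 3 — Parallel combination: 1/Z_total = 1/R + 1/L + 1/C; Z_total = 0.978 + j21 Ω = 21.03∠87.3° Ω.

Z = 0.978 + j21 Ω = 21.03∠87.3° Ω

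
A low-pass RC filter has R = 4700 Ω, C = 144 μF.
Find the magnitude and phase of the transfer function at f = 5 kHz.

Step 1 — Angular frequency: ω = 2π·5000 = 3.142e+04 rad/s.
Step 2 — Transfer function: H(jω) = 1/(1 + jωRC).
Step 3 — Denominator: 1 + jωRC = 1 + j·3.142e+04·4700·0.000144 = 1 + j2.126e+04.
Step 4 — H = 2.212e-09 - j4.703e-05.
Step 5 — Magnitude: |H| = 4.703e-05 (-86.6 dB); phase: φ = -90.0°.

|H| = 4.703e-05 (-86.6 dB), φ = -90.0°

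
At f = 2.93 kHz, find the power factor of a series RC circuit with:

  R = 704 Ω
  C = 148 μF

Step 1 — Angular frequency: ω = 2π·f = 2π·2930 = 1.841e+04 rad/s.
Step 2 — Component impedances:
  R: Z = R = 704 Ω
  C: Z = 1/(jωC) = -j/(ω·C) = 0 - j0.367 Ω
Step 3 — Series combination: Z_total = R + C = 704 - j0.367 Ω = 704∠-0.0° Ω.
Step 4 — Power factor: PF = cos(φ) = Re(Z)/|Z| = 704/704 = 1.
Step 5 — Type: Im(Z) = -0.367 ⇒ leading (phase φ = -0.0°).

PF = 1 (leading, φ = -0.0°)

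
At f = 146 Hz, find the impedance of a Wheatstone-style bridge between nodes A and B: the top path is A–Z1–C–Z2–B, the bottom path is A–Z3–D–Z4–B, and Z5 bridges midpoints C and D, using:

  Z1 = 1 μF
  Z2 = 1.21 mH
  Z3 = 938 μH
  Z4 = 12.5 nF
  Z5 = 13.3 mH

Step 1 — Angular frequency: ω = 2π·f = 2π·146 = 917.3 rad/s.
Step 2 — Component impedances:
  Z1: Z = 1/(jωC) = -j/(ω·C) = 0 - j1090 Ω
  Z2: Z = jωL = j·917.3·0.00121 = 0 + j1.11 Ω
  Z3: Z = jωL = j·917.3·0.000938 = 0 + j0.8605 Ω
  Z4: Z = 1/(jωC) = -j/(ω·C) = 0 - j8.721e+04 Ω
  Z5: Z = jωL = j·917.3·0.0133 = 0 + j12.2 Ω
Step 3 — Bridge requires nodal analysis (the Z5 bridge couples midpoints C and D, so the two paths cannot be reduced to a simple series/parallel combination). Setting node B to ground and injecting 1 A at node A, the 3-node admittance system at A, C, D solves to V_A = Z_AB = 0 + j14.33 Ω = 14.33∠90.0° Ω.

Z = 0 + j14.33 Ω = 14.33∠90.0° Ω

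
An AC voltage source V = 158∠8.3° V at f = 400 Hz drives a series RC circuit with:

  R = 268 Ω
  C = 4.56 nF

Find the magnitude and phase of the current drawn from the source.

Step 1 — Angular frequency: ω = 2π·f = 2π·400 = 2513 rad/s.
Step 2 — Component impedances:
  R: Z = R = 268 Ω
  C: Z = 1/(jωC) = -j/(ω·C) = 0 - j8.726e+04 Ω
Step 3 — Series combination: Z_total = R + C = 268 - j8.726e+04 Ω = 8.726e+04∠-89.8° Ω.
Step 4 — Source phasor: V = 158∠8.3° V = 156.3 + j22.81 V.
Step 5 — Ohm's law: I = V / Z_total = (156.3 + j22.81) / (268 - j8.726e+04) = -0.0002559 + j0.001793 A.
Step 6 — Convert to polar: |I| = 0.001811 A, ∠I = 98.1°.

I = 0.001811∠98.1° A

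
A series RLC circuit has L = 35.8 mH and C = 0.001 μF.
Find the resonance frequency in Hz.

Step 1 — Resonance condition Im(Z)=0 gives ω₀ = 1/√(LC).
Step 2 — ω₀ = 1/√(0.0358·1e-09) = 1.671e+05 rad/s.
Step 3 — f₀ = ω₀/(2π) = 2.66e+04 Hz.

f₀ = 2.66e+04 Hz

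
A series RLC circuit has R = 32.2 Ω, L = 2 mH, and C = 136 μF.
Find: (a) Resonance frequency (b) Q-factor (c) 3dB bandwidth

Step 1 — Resonance condition Im(Z)=0 gives ω₀ = 1/√(LC).
Step 2 — ω₀ = 1/√(0.002·0.000136) = 1917 rad/s.
Step 3 — f₀ = ω₀/(2π) = 305.2 Hz.
Step 4 — Series Q: Q = ω₀L/R = 1917·0.002/32.2 = 0.1191.
Step 5 — 3dB bandwidth: Δω = ω₀/Q = 1.61e+04 rad/s; BW = Δω/(2π) = 2562 Hz.

(a) f₀ = 305.2 Hz  (b) Q = 0.1191  (c) BW = 2562 Hz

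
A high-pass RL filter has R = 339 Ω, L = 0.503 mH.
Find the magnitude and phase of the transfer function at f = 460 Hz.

Step 1 — Angular frequency: ω = 2π·460 = 2890 rad/s.
Step 2 — Transfer function: H(jω) = jωL/(R + jωL).
Step 3 — Numerator jωL = j·1.454; denominator R + jωL = 339 + j1.454.
Step 4 — H = 1.839e-05 + j0.004288.
Step 5 — Magnitude: |H| = 0.004288 (-47.4 dB); phase: φ = 89.8°.

|H| = 0.004288 (-47.4 dB), φ = 89.8°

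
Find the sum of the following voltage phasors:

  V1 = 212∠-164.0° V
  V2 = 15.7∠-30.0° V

Step 1 — Convert each phasor to rectangular form:
  V1 = 212·(cos(-164.0°) + j·sin(-164.0°)) = -203.8 - j58.44 V
  V2 = 15.7·(cos(-30.0°) + j·sin(-30.0°)) = 13.6 - j7.85 V
Step 2 — Sum components: V_total = -190.2 - j66.29 V.
Step 3 — Convert to polar: |V_total| = 201.4 V, ∠V_total = -160.8°.

V_total = 201.4∠-160.8° V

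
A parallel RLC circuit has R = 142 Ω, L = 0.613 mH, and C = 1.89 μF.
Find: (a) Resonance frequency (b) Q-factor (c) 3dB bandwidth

Step 1 — Resonance: ω₀ = 1/√(LC) = 1/√(0.000613·1.89e-06) = 2.938e+04 rad/s.
Step 2 — f₀ = ω₀/(2π) = 4676 Hz.
Step 3 — Parallel Q: Q = R/(ω₀L) = 142/(2.938e+04·0.000613) = 7.885.
Step 4 — Bandwidth: Δω = ω₀/Q = 3726 rad/s; BW = Δω/(2π) = 593 Hz.

(a) f₀ = 4676 Hz  (b) Q = 7.885  (c) BW = 593 Hz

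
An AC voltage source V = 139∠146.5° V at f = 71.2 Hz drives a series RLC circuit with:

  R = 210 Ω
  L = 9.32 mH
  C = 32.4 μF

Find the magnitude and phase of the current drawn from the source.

Step 1 — Angular frequency: ω = 2π·f = 2π·71.2 = 447.4 rad/s.
Step 2 — Component impedances:
  R: Z = R = 210 Ω
  L: Z = jωL = j·447.4·0.00932 = 0 + j4.169 Ω
  C: Z = 1/(jωC) = -j/(ω·C) = 0 - j68.99 Ω
Step 3 — Series combination: Z_total = R + L + C = 210 - j64.82 Ω = 219.8∠-17.2° Ω.
Step 4 — Source phasor: V = 139∠146.5° V = -115.9 + j76.72 V.
Step 5 — Ohm's law: I = V / Z_total = (-115.9 + j76.72) / (210 - j64.82) = -0.6069 + j0.178 A.
Step 6 — Convert to polar: |I| = 0.6325 A, ∠I = 163.7°.

I = 0.6325∠163.7° A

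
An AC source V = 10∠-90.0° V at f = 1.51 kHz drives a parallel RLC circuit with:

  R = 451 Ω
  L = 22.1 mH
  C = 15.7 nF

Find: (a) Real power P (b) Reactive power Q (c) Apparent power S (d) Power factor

Step 1 — Angular frequency: ω = 2π·f = 2π·1510 = 9488 rad/s.
Step 2 — Component impedances:
  R: Z = R = 451 Ω
  L: Z = jωL = j·9488·0.0221 = 0 + j209.7 Ω
  C: Z = 1/(jωC) = -j/(ω·C) = 0 - j6713 Ω
Step 3 — Parallel combination: 1/Z_total = 1/R + 1/L + 1/C; Z_total = 84.42 + j175.9 Ω = 195.1∠64.4° Ω.
Step 4 — Source phasor: V = 10∠-90.0° V = 0 - j10 V.
Step 5 — Current: I = V / Z = -0.0462 - j0.02217 A = 0.05125∠-154.4° A.
Step 6 — Complex power: S = V·I* = 0.2217 + j0.462 VA.
Step 7 — Real power: P = Re(S) = 0.2217 W.
Step 8 — Reactive power: Q = Im(S) = 0.462 VAR.
Step 9 — Apparent power: |S| = 0.5125 VA.
Step 10 — Power factor: PF = P/|S| = 0.4327 (lagging).

(a) P = 0.2217 W  (b) Q = 0.462 VAR  (c) S = 0.5125 VA  (d) PF = 0.4327 (lagging)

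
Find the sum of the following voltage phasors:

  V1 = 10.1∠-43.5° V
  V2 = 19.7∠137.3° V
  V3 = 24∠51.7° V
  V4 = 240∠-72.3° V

Step 1 — Convert each phasor to rectangular form:
  V1 = 10.1·(cos(-43.5°) + j·sin(-43.5°)) = 7.326 - j6.952 V
  V2 = 19.7·(cos(137.3°) + j·sin(137.3°)) = -14.48 + j13.36 V
  V3 = 24·(cos(51.7°) + j·sin(51.7°)) = 14.87 + j18.83 V
  V4 = 240·(cos(-72.3°) + j·sin(-72.3°)) = 72.97 - j228.6 V
Step 2 — Sum components: V_total = 80.69 - j203.4 V.
Step 3 — Convert to polar: |V_total| = 218.8 V, ∠V_total = -68.4°.

V_total = 218.8∠-68.4° V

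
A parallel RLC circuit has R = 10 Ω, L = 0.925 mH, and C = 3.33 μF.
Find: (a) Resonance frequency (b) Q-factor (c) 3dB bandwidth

Step 1 — Resonance: ω₀ = 1/√(LC) = 1/√(0.000925·3.33e-06) = 1.802e+04 rad/s.
Step 2 — f₀ = ω₀/(2π) = 2868 Hz.
Step 3 — Parallel Q: Q = R/(ω₀L) = 10/(1.802e+04·0.000925) = 0.6.
Step 4 — Bandwidth: Δω = ω₀/Q = 3.003e+04 rad/s; BW = Δω/(2π) = 4779 Hz.

(a) f₀ = 2868 Hz  (b) Q = 0.6  (c) BW = 4779 Hz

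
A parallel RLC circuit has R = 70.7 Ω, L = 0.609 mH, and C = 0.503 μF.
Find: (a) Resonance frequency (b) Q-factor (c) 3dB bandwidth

Step 1 — Resonance: ω₀ = 1/√(LC) = 1/√(0.000609·5.03e-07) = 5.714e+04 rad/s.
Step 2 — f₀ = ω₀/(2π) = 9093 Hz.
Step 3 — Parallel Q: Q = R/(ω₀L) = 70.7/(5.714e+04·0.000609) = 2.032.
Step 4 — Bandwidth: Δω = ω₀/Q = 2.812e+04 rad/s; BW = Δω/(2π) = 4475 Hz.

(a) f₀ = 9093 Hz  (b) Q = 2.032  (c) BW = 4475 Hz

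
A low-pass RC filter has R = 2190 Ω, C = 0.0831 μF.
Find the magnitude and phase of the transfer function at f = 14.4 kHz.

Step 1 — Angular frequency: ω = 2π·1.44e+04 = 9.048e+04 rad/s.
Step 2 — Transfer function: H(jω) = 1/(1 + jωRC).
Step 3 — Denominator: 1 + jωRC = 1 + j·9.048e+04·2190·8.31e-08 = 1 + j16.47.
Step 4 — H = 0.003675 - j0.06051.
Step 5 — Magnitude: |H| = 0.06062 (-24.3 dB); phase: φ = -86.5°.

|H| = 0.06062 (-24.3 dB), φ = -86.5°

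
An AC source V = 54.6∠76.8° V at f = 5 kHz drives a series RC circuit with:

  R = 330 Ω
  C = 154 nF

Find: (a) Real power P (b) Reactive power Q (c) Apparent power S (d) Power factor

Step 1 — Angular frequency: ω = 2π·f = 2π·5000 = 3.142e+04 rad/s.
Step 2 — Component impedances:
  R: Z = R = 330 Ω
  C: Z = 1/(jωC) = -j/(ω·C) = 0 - j206.7 Ω
Step 3 — Series combination: Z_total = R + C = 330 - j206.7 Ω = 389.4∠-32.1° Ω.
Step 4 — Source phasor: V = 54.6∠76.8° V = 12.47 + j53.16 V.
Step 5 — Current: I = V / Z = -0.04533 + j0.1327 A = 0.1402∠108.9° A.
Step 6 — Complex power: S = V·I* = 6.488 - j4.064 VA.
Step 7 — Real power: P = Re(S) = 6.488 W.
Step 8 — Reactive power: Q = Im(S) = -4.064 VAR.
Step 9 — Apparent power: |S| = 7.656 VA.
Step 10 — Power factor: PF = P/|S| = 0.8475 (leading).

(a) P = 6.488 W  (b) Q = -4.064 VAR  (c) S = 7.656 VA  (d) PF = 0.8475 (leading)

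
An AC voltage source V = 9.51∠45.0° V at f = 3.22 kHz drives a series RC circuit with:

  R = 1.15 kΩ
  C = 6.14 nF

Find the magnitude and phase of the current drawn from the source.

Step 1 — Angular frequency: ω = 2π·f = 2π·3220 = 2.023e+04 rad/s.
Step 2 — Component impedances:
  R: Z = R = 1150 Ω
  C: Z = 1/(jωC) = -j/(ω·C) = 0 - j8050 Ω
Step 3 — Series combination: Z_total = R + C = 1150 - j8050 Ω = 8132∠-81.9° Ω.
Step 4 — Source phasor: V = 9.51∠45.0° V = 6.725 + j6.725 V.
Step 5 — Ohm's law: I = V / Z_total = (6.725 + j6.725) / (1150 - j8050) = -0.0007017 + j0.0009356 A.
Step 6 — Convert to polar: |I| = 0.001169 A, ∠I = 126.9°.

I = 0.001169∠126.9° A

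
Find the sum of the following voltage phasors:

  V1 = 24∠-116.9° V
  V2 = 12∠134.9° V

Step 1 — Convert each phasor to rectangular form:
  V1 = 24·(cos(-116.9°) + j·sin(-116.9°)) = -10.86 - j21.4 V
  V2 = 12·(cos(134.9°) + j·sin(134.9°)) = -8.47 + j8.5 V
Step 2 — Sum components: V_total = -19.33 - j12.9 V.
Step 3 — Convert to polar: |V_total| = 23.24 V, ∠V_total = -146.3°.

V_total = 23.24∠-146.3° V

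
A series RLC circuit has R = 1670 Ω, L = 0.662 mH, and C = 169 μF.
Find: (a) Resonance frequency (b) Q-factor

Step 1 — Resonance condition Im(Z)=0 gives ω₀ = 1/√(LC).
Step 2 — ω₀ = 1/√(0.000662·0.000169) = 2990 rad/s.
Step 3 — f₀ = ω₀/(2π) = 475.8 Hz.
Step 4 — Series Q: Q = ω₀L/R = 2990·0.000662/1670 = 0.001185.

(a) f₀ = 475.8 Hz  (b) Q = 0.001185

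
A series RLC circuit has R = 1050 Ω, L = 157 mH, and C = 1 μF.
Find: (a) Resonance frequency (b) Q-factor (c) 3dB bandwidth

Step 1 — Resonance: ω₀ = 1/√(LC) = 1/√(0.157·1e-06) = 2524 rad/s.
Step 2 — f₀ = ω₀/(2π) = 401.7 Hz.
Step 3 — Series Q: Q = ω₀L/R = 2524·0.157/1050 = 0.3774.
Step 4 — Bandwidth: Δω = ω₀/Q = 6688 rad/s; BW = Δω/(2π) = 1064 Hz.

(a) f₀ = 401.7 Hz  (b) Q = 0.3774  (c) BW = 1064 Hz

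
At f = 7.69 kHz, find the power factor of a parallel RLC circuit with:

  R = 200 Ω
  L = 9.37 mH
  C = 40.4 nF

Step 1 — Angular frequency: ω = 2π·f = 2π·7690 = 4.832e+04 rad/s.
Step 2 — Component impedances:
  R: Z = R = 200 Ω
  L: Z = jωL = j·4.832e+04·0.00937 = 0 + j452.7 Ω
  C: Z = 1/(jωC) = -j/(ω·C) = 0 - j512.3 Ω
Step 3 — Parallel combination: 1/Z_total = 1/R + 1/L + 1/C; Z_total = 199.5 + j10.24 Ω = 199.7∠2.9° Ω.
Step 4 — Power factor: PF = cos(φ) = Re(Z)/|Z| = 199.474/199.737 = 0.9987.
Step 5 — Type: Im(Z) = 10.24 ⇒ lagging (phase φ = 2.9°).

PF = 0.9987 (lagging, φ = 2.9°)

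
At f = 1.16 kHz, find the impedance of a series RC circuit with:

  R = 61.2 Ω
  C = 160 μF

Step 1 — Angular frequency: ω = 2π·f = 2π·1160 = 7288 rad/s.
Step 2 — Component impedances:
  R: Z = R = 61.2 Ω
  C: Z = 1/(jωC) = -j/(ω·C) = 0 - j0.8575 Ω
Step 3 — Series combination: Z_total = R + C = 61.2 - j0.8575 Ω = 61.21∠-0.8° Ω.

Z = 61.2 - j0.8575 Ω = 61.21∠-0.8° Ω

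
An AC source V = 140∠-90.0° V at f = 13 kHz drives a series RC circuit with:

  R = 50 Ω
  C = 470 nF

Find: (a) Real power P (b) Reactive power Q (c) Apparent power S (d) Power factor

Step 1 — Angular frequency: ω = 2π·f = 2π·1.3e+04 = 8.168e+04 rad/s.
Step 2 — Component impedances:
  R: Z = R = 50 Ω
  C: Z = 1/(jωC) = -j/(ω·C) = 0 - j26.05 Ω
Step 3 — Series combination: Z_total = R + C = 50 - j26.05 Ω = 56.38∠-27.5° Ω.
Step 4 — Source phasor: V = 140∠-90.0° V = 0 - j140 V.
Step 5 — Current: I = V / Z = 1.147 - j2.202 A = 2.483∠-62.5° A.
Step 6 — Complex power: S = V·I* = 308.3 - j160.6 VA.
Step 7 — Real power: P = Re(S) = 308.3 W.
Step 8 — Reactive power: Q = Im(S) = -160.6 VAR.
Step 9 — Apparent power: |S| = 347.7 VA.
Step 10 — Power factor: PF = P/|S| = 0.8869 (leading).

(a) P = 308.3 W  (b) Q = -160.6 VAR  (c) S = 347.7 VA  (d) PF = 0.8869 (leading)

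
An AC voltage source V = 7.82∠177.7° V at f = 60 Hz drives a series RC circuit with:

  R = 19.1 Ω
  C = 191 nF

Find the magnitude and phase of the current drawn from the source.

Step 1 — Angular frequency: ω = 2π·f = 2π·60 = 377 rad/s.
Step 2 — Component impedances:
  R: Z = R = 19.1 Ω
  C: Z = 1/(jωC) = -j/(ω·C) = 0 - j1.389e+04 Ω
Step 3 — Series combination: Z_total = R + C = 19.1 - j1.389e+04 Ω = 1.389e+04∠-89.9° Ω.
Step 4 — Source phasor: V = 7.82∠177.7° V = -7.814 + j0.3138 V.
Step 5 — Ohm's law: I = V / Z_total = (-7.814 + j0.3138) / (19.1 - j1.389e+04) = -2.337e-05 - j0.0005626 A.
Step 6 — Convert to polar: |I| = 0.0005631 A, ∠I = -92.4°.

I = 0.0005631∠-92.4° A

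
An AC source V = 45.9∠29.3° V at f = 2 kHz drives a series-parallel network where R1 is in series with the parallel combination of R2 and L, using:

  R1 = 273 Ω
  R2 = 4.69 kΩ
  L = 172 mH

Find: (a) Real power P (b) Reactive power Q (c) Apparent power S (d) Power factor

Step 1 — Angular frequency: ω = 2π·f = 2π·2000 = 1.257e+04 rad/s.
Step 2 — Component impedances:
  R1: Z = R = 273 Ω
  R2: Z = R = 4690 Ω
  L: Z = jωL = j·1.257e+04·0.172 = 0 + j2161 Ω
Step 3 — Parallel branch: R2 || L = 1/(1/R2 + 1/L) = 821.6 + j1783 Ω.
Step 4 — Series with R1: Z_total = R1 + (R2 || L) = 1095 + j1783 Ω = 2092∠58.5° Ω.
Step 5 — Source phasor: V = 45.9∠29.3° V = 40.03 + j22.46 V.
Step 6 — Current: I = V / Z = 0.01916 - j0.01069 A = 0.02194∠-29.2° A.
Step 7 — Complex power: S = V·I* = 0.5269 + j0.8582 VA.
Step 8 — Real power: P = Re(S) = 0.5269 W.
Step 9 — Reactive power: Q = Im(S) = 0.8582 VAR.
Step 10 — Apparent power: |S| = 1.007 VA.
Step 11 — Power factor: PF = P/|S| = 0.5232 (lagging).

(a) P = 0.5269 W  (b) Q = 0.8582 VAR  (c) S = 1.007 VA  (d) PF = 0.5232 (lagging)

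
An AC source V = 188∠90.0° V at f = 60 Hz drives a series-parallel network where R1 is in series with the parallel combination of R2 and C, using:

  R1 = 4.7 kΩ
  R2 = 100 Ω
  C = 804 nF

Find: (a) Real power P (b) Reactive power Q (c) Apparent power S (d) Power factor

Step 1 — Angular frequency: ω = 2π·f = 2π·60 = 377 rad/s.
Step 2 — Component impedances:
  R1: Z = R = 4700 Ω
  R2: Z = R = 100 Ω
  C: Z = 1/(jωC) = -j/(ω·C) = 0 - j3299 Ω
Step 3 — Parallel branch: R2 || C = 1/(1/R2 + 1/C) = 99.91 - j3.028 Ω.
Step 4 — Series with R1: Z_total = R1 + (R2 || C) = 4800 - j3.028 Ω = 4800∠-0.0° Ω.
Step 5 — Source phasor: V = 188∠90.0° V = 0 + j188 V.
Step 6 — Current: I = V / Z = -2.471e-05 + j0.03917 A = 0.03917∠90.0° A.
Step 7 — Complex power: S = V·I* = 7.363 - j0.004646 VA.
Step 8 — Real power: P = Re(S) = 7.363 W.
Step 9 — Reactive power: Q = Im(S) = -0.004646 VAR.
Step 10 — Apparent power: |S| = 7.363 VA.
Step 11 — Power factor: PF = P/|S| = 1 (leading).

(a) P = 7.363 W  (b) Q = -0.004646 VAR  (c) S = 7.363 VA  (d) PF = 1 (leading)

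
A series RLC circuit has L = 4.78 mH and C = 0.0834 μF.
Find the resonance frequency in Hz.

Step 1 — Resonance condition Im(Z)=0 gives ω₀ = 1/√(LC).
Step 2 — ω₀ = 1/√(0.00478·8.34e-08) = 5.008e+04 rad/s.
Step 3 — f₀ = ω₀/(2π) = 7971 Hz.

f₀ = 7971 Hz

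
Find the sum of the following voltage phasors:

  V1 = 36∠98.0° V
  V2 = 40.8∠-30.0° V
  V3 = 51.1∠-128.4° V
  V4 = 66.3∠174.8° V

Step 1 — Convert each phasor to rectangular form:
  V1 = 36·(cos(98.0°) + j·sin(98.0°)) = -5.01 + j35.65 V
  V2 = 40.8·(cos(-30.0°) + j·sin(-30.0°)) = 35.33 - j20.4 V
  V3 = 51.1·(cos(-128.4°) + j·sin(-128.4°)) = -31.74 - j40.05 V
  V4 = 66.3·(cos(174.8°) + j·sin(174.8°)) = -66.03 + j6.009 V
Step 2 — Sum components: V_total = -67.44 - j18.79 V.
Step 3 — Convert to polar: |V_total| = 70.01 V, ∠V_total = -164.4°.

V_total = 70.01∠-164.4° V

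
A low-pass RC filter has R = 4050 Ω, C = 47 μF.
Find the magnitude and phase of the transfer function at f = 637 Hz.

Step 1 — Angular frequency: ω = 2π·637 = 4002 rad/s.
Step 2 — Transfer function: H(jω) = 1/(1 + jωRC).
Step 3 — Denominator: 1 + jωRC = 1 + j·4002·4050·4.7e-05 = 1 + j761.9.
Step 4 — H = 1.723e-06 - j0.001313.
Step 5 — Magnitude: |H| = 0.001313 (-57.6 dB); phase: φ = -89.9°.

|H| = 0.001313 (-57.6 dB), φ = -89.9°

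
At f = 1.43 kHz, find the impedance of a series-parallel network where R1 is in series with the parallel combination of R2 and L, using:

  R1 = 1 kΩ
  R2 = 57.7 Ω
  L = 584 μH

Step 1 — Angular frequency: ω = 2π·f = 2π·1430 = 8985 rad/s.
Step 2 — Component impedances:
  R1: Z = R = 1000 Ω
  R2: Z = R = 57.7 Ω
  L: Z = jωL = j·8985·0.000584 = 0 + j5.247 Ω
Step 3 — Parallel branch: R2 || L = 1/(1/R2 + 1/L) = 0.4733 + j5.204 Ω.
Step 4 — Series with R1: Z_total = R1 + (R2 || L) = 1000 + j5.204 Ω = 1000∠0.3° Ω.

Z = 1000 + j5.204 Ω = 1000∠0.3° Ω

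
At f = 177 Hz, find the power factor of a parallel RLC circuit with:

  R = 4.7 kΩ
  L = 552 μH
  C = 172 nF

Step 1 — Angular frequency: ω = 2π·f = 2π·177 = 1112 rad/s.
Step 2 — Component impedances:
  R: Z = R = 4700 Ω
  L: Z = jωL = j·1112·0.000552 = 0 + j0.6139 Ω
  C: Z = 1/(jωC) = -j/(ω·C) = 0 - j5228 Ω
Step 3 — Parallel combination: 1/Z_total = 1/R + 1/L + 1/C; Z_total = 8.02e-05 + j0.614 Ω = 0.614∠90.0° Ω.
Step 4 — Power factor: PF = cos(φ) = Re(Z)/|Z| = 8.02e-05/0.614 = 0.0001306.
Step 5 — Type: Im(Z) = 0.614 ⇒ lagging (phase φ = 90.0°).

PF = 0.0001306 (lagging, φ = 90.0°)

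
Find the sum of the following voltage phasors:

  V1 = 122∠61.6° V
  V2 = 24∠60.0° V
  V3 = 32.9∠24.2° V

Step 1 — Convert each phasor to rectangular form:
  V1 = 122·(cos(61.6°) + j·sin(61.6°)) = 58.03 + j107.3 V
  V2 = 24·(cos(60.0°) + j·sin(60.0°)) = 12 + j20.78 V
  V3 = 32.9·(cos(24.2°) + j·sin(24.2°)) = 30.01 + j13.49 V
Step 2 — Sum components: V_total = 100 + j141.6 V.
Step 3 — Convert to polar: |V_total| = 173.4 V, ∠V_total = 54.8°.

V_total = 173.4∠54.8° V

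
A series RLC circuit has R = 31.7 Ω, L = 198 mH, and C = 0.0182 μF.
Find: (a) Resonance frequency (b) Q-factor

Step 1 — Resonance condition Im(Z)=0 gives ω₀ = 1/√(LC).
Step 2 — ω₀ = 1/√(0.198·1.82e-08) = 1.666e+04 rad/s.
Step 3 — f₀ = ω₀/(2π) = 2651 Hz.
Step 4 — Series Q: Q = ω₀L/R = 1.666e+04·0.198/31.7 = 104.

(a) f₀ = 2651 Hz  (b) Q = 104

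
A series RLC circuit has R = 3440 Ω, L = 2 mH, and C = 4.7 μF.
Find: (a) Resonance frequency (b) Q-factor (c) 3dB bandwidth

Step 1 — Resonance: ω₀ = 1/√(LC) = 1/√(0.002·4.7e-06) = 1.031e+04 rad/s.
Step 2 — f₀ = ω₀/(2π) = 1642 Hz.
Step 3 — Series Q: Q = ω₀L/R = 1.031e+04·0.002/3440 = 0.005997.
Step 4 — Bandwidth: Δω = ω₀/Q = 1.72e+06 rad/s; BW = Δω/(2π) = 2.737e+05 Hz.

(a) f₀ = 1642 Hz  (b) Q = 0.005997  (c) BW = 2.737e+05 Hz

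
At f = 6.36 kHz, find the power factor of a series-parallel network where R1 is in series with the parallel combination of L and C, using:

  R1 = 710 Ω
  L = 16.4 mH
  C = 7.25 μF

Step 1 — Angular frequency: ω = 2π·f = 2π·6360 = 3.996e+04 rad/s.
Step 2 — Component impedances:
  R1: Z = R = 710 Ω
  L: Z = jωL = j·3.996e+04·0.0164 = 0 + j655.4 Ω
  C: Z = 1/(jωC) = -j/(ω·C) = 0 - j3.452 Ω
Step 3 — Parallel branch: L || C = 1/(1/L + 1/C) = 0 - j3.47 Ω.
Step 4 — Series with R1: Z_total = R1 + (L || C) = 710 - j3.47 Ω = 710∠-0.3° Ω.
Step 5 — Power factor: PF = cos(φ) = Re(Z)/|Z| = 710/710 = 1.
Step 6 — Type: Im(Z) = -3.47 ⇒ leading (phase φ = -0.3°).

PF = 1 (leading, φ = -0.3°)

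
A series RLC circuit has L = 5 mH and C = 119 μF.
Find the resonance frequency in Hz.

Step 1 — Resonance condition Im(Z)=0 gives ω₀ = 1/√(LC).
Step 2 — ω₀ = 1/√(0.005·0.000119) = 1296 rad/s.
Step 3 — f₀ = ω₀/(2π) = 206.3 Hz.

f₀ = 206.3 Hz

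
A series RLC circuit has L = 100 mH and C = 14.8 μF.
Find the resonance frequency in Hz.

Step 1 — Resonance condition Im(Z)=0 gives ω₀ = 1/√(LC).
Step 2 — ω₀ = 1/√(0.1·1.48e-05) = 822 rad/s.
Step 3 — f₀ = ω₀/(2π) = 130.8 Hz.

f₀ = 130.8 Hz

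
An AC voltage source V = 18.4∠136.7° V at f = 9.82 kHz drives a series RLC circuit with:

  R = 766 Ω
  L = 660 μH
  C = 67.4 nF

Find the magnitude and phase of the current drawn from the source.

Step 1 — Angular frequency: ω = 2π·f = 2π·9820 = 6.17e+04 rad/s.
Step 2 — Component impedances:
  R: Z = R = 766 Ω
  L: Z = jωL = j·6.17e+04·0.00066 = 0 + j40.72 Ω
  C: Z = 1/(jωC) = -j/(ω·C) = 0 - j240.5 Ω
Step 3 — Series combination: Z_total = R + L + C = 766 - j199.7 Ω = 791.6∠-14.6° Ω.
Step 4 — Source phasor: V = 18.4∠136.7° V = -13.39 + j12.62 V.
Step 5 — Ohm's law: I = V / Z_total = (-13.39 + j12.62) / (766 - j199.7) = -0.02039 + j0.01116 A.
Step 6 — Convert to polar: |I| = 0.02324 A, ∠I = 151.3°.

I = 0.02324∠151.3° A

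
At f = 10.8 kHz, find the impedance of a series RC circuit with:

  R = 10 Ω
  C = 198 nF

Step 1 — Angular frequency: ω = 2π·f = 2π·1.08e+04 = 6.786e+04 rad/s.
Step 2 — Component impedances:
  R: Z = R = 10 Ω
  C: Z = 1/(jωC) = -j/(ω·C) = 0 - j74.43 Ω
Step 3 — Series combination: Z_total = R + C = 10 - j74.43 Ω = 75.1∠-82.3° Ω.

Z = 10 - j74.43 Ω = 75.1∠-82.3° Ω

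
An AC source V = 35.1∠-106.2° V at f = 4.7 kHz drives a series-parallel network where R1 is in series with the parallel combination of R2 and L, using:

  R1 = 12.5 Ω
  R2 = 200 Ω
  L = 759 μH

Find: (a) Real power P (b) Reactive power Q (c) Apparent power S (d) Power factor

Step 1 — Angular frequency: ω = 2π·f = 2π·4700 = 2.953e+04 rad/s.
Step 2 — Component impedances:
  R1: Z = R = 12.5 Ω
  R2: Z = R = 200 Ω
  L: Z = jωL = j·2.953e+04·0.000759 = 0 + j22.41 Ω
Step 3 — Parallel branch: R2 || L = 1/(1/R2 + 1/L) = 2.481 + j22.14 Ω.
Step 4 — Series with R1: Z_total = R1 + (R2 || L) = 14.98 + j22.14 Ω = 26.73∠55.9° Ω.
Step 5 — Source phasor: V = 35.1∠-106.2° V = -9.793 - j33.71 V.
Step 6 — Current: I = V / Z = -1.25 - j0.4034 A = 1.313∠-162.1° A.
Step 7 — Complex power: S = V·I* = 25.83 + j38.17 VA.
Step 8 — Real power: P = Re(S) = 25.83 W.
Step 9 — Reactive power: Q = Im(S) = 38.17 VAR.
Step 10 — Apparent power: |S| = 46.09 VA.
Step 11 — Power factor: PF = P/|S| = 0.5605 (lagging).

(a) P = 25.83 W  (b) Q = 38.17 VAR  (c) S = 46.09 VA  (d) PF = 0.5605 (lagging)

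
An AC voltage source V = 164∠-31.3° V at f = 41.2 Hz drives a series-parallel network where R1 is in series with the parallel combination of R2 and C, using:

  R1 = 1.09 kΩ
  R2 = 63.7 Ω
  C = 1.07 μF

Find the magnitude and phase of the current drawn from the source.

Step 1 — Angular frequency: ω = 2π·f = 2π·41.2 = 258.9 rad/s.
Step 2 — Component impedances:
  R1: Z = R = 1090 Ω
  R2: Z = R = 63.7 Ω
  C: Z = 1/(jωC) = -j/(ω·C) = 0 - j3610 Ω
Step 3 — Parallel branch: R2 || C = 1/(1/R2 + 1/C) = 63.68 - j1.124 Ω.
Step 4 — Series with R1: Z_total = R1 + (R2 || C) = 1154 - j1.124 Ω = 1154∠-0.1° Ω.
Step 5 — Source phasor: V = 164∠-31.3° V = 140.1 - j85.2 V.
Step 6 — Ohm's law: I = V / Z_total = (140.1 - j85.2) / (1154 - j1.124) = 0.1215 - j0.07373 A.
Step 7 — Convert to polar: |I| = 0.1422 A, ∠I = -31.2°.

I = 0.1422∠-31.2° A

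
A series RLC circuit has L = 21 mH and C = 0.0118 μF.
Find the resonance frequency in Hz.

Step 1 — Resonance condition Im(Z)=0 gives ω₀ = 1/√(LC).
Step 2 — ω₀ = 1/√(0.021·1.18e-08) = 6.353e+04 rad/s.
Step 3 — f₀ = ω₀/(2π) = 1.011e+04 Hz.

f₀ = 1.011e+04 Hz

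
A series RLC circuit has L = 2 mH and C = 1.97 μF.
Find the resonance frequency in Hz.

Step 1 — Resonance condition Im(Z)=0 gives ω₀ = 1/√(LC).
Step 2 — ω₀ = 1/√(0.002·1.97e-06) = 1.593e+04 rad/s.
Step 3 — f₀ = ω₀/(2π) = 2536 Hz.

f₀ = 2536 Hz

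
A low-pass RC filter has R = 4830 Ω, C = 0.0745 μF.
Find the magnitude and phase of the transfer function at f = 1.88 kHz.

Step 1 — Angular frequency: ω = 2π·1880 = 1.181e+04 rad/s.
Step 2 — Transfer function: H(jω) = 1/(1 + jωRC).
Step 3 — Denominator: 1 + jωRC = 1 + j·1.181e+04·4830·7.45e-08 = 1 + j4.251.
Step 4 — H = 0.05245 - j0.2229.
Step 5 — Magnitude: |H| = 0.229 (-12.8 dB); phase: φ = -76.8°.

|H| = 0.229 (-12.8 dB), φ = -76.8°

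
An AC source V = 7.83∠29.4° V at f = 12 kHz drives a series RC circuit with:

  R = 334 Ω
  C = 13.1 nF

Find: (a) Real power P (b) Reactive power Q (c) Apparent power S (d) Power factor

Step 1 — Angular frequency: ω = 2π·f = 2π·1.2e+04 = 7.54e+04 rad/s.
Step 2 — Component impedances:
  R: Z = R = 334 Ω
  C: Z = 1/(jωC) = -j/(ω·C) = 0 - j1012 Ω
Step 3 — Series combination: Z_total = R + C = 334 - j1012 Ω = 1066∠-71.7° Ω.
Step 4 — Source phasor: V = 7.83∠29.4° V = 6.822 + j3.844 V.
Step 5 — Current: I = V / Z = -0.001419 + j0.007206 A = 0.007344∠101.1° A.
Step 6 — Complex power: S = V·I* = 0.01802 - j0.05461 VA.
Step 7 — Real power: P = Re(S) = 0.01802 W.
Step 8 — Reactive power: Q = Im(S) = -0.05461 VAR.
Step 9 — Apparent power: |S| = 0.05751 VA.
Step 10 — Power factor: PF = P/|S| = 0.3133 (leading).

(a) P = 0.01802 W  (b) Q = -0.05461 VAR  (c) S = 0.05751 VA  (d) PF = 0.3133 (leading)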